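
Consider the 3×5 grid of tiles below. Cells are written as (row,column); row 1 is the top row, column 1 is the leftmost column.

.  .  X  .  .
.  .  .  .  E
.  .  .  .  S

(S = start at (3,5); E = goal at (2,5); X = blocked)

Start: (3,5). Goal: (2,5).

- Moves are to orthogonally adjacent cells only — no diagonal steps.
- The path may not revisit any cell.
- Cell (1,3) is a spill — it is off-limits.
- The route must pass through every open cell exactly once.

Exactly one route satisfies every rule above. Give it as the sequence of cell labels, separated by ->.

(3,5) -> (3,4) -> (3,3) -> (3,2) -> (3,1) -> (2,1) -> (1,1) -> (1,2) -> (2,2) -> (2,3) -> (2,4) -> (1,4) -> (1,5) -> (2,5)

Need to visit all 14 open cells exactly once, starting at (3,5) and ending at (2,5).
Route from (3,5): 4× left (reaching (3,1)), 2× up (reaching (1,1)), right to (1,2), down to (2,2), 2× right (reaching (2,4)), up to (1,4), right to (1,5), down to (2,5) — 13 moves in all.
Check: all 14 open cells covered.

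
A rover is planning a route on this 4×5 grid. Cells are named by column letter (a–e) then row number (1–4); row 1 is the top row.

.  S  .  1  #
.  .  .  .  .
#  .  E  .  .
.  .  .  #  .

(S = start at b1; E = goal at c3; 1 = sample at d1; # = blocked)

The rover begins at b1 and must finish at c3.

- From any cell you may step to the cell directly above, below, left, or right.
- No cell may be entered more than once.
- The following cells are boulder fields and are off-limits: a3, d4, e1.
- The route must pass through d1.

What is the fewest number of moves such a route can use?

5

Any route passes through d1 somewhere between b1 and c3. Summing Manhattan distances along the two legs (b1 → d1 → c3) gives a lower bound of 2 + 3 = 5 moves.
A route of 5 moves achieves this: b1 → c1 → d1 → d2 → d3 → c3.
Since 5 matches the lower bound, it is optimal.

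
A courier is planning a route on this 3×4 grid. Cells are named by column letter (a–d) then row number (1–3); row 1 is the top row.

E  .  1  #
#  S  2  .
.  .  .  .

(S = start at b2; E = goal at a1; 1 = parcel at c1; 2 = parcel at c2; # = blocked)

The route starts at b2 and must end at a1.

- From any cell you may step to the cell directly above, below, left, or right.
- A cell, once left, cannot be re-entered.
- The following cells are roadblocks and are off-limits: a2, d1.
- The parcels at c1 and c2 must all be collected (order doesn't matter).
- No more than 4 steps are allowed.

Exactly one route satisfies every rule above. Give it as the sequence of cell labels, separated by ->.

The 4-move cap with required stops at c1, c2 leaves no slack for detours.
Route from b2: right to c2, up to c1, 2× left (reaching a1) — 4 moves in all.
Check: all required cells visited; 4 ≤ 4 moves.

b2 -> c2 -> c1 -> b1 -> a1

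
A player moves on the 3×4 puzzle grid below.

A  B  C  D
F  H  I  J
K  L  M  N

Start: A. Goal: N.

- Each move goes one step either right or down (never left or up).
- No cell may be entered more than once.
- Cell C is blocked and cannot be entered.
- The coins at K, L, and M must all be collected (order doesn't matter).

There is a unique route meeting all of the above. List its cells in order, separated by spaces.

Moves only go right or down, so the column and row indices never decrease.
Route from A: down 2 to K, right 3 to N — 5 moves in all.
Check: all required cells visited.

A F K L M N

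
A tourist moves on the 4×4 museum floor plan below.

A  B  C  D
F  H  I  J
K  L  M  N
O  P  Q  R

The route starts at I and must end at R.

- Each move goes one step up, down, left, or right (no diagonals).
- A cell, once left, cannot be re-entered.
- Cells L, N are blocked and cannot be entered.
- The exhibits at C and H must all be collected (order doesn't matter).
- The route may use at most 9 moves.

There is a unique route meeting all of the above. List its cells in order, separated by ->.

I -> C -> B -> H -> F -> K -> O -> P -> Q -> R

Any route must reach C and H and still end at R within 9 moves, so the order of the required stops is forced.
Route from I: up to C, left to B, down to H, left to F, 2× down (reaching O), 3× right (reaching R) — 9 moves in all.
Check: all required cells visited; 9 ≤ 9 moves.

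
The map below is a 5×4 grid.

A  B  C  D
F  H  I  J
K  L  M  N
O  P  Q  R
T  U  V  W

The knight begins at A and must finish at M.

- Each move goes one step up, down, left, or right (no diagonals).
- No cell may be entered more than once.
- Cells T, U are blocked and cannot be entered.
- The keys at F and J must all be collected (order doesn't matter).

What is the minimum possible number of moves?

Any route passes through F and J in some order between A and M. Summing Manhattan distances along each leg and taking the cheapest ordering (A → F → J → M) gives a lower bound of 1 + 3 + 2 = 6 moves.
A route of 6 moves achieves this: A → F → H → I → J → N → M.
Since 6 matches the lower bound, it is optimal.

6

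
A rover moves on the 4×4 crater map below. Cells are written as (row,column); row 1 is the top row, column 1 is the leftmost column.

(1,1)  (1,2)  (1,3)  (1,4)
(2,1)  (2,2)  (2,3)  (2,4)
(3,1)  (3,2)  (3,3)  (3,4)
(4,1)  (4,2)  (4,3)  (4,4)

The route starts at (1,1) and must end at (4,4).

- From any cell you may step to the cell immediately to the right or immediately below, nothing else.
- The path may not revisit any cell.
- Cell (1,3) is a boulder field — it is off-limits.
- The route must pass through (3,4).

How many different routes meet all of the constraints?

7

A right/down-only route from (1,1) to (4,4) makes exactly 3 down-moves and 3 right-moves in some order.
With no other constraints that would be C(6,3) = 20 routes.
Split at (3,4) and multiply the segment counts (each segment already excludes blocked cells): (1,1)→(3,4): 7; (3,4)→(4,4): 1; product = 7.
That gives 7 routes.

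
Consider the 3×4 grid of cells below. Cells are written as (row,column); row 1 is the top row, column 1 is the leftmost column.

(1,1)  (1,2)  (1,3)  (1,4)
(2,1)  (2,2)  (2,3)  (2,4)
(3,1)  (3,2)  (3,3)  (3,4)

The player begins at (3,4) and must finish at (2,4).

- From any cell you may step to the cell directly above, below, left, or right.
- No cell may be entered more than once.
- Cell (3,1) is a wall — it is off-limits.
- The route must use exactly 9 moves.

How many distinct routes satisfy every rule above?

3

Need simple routes of exactly 9 moves from (3,4) to (2,4) (Manhattan distance 1, so 4 moves are spent on a detour and 4 undoing it).
Enumerating: (3,4) (3,3) (2,3) (2,2) (2,1) (1,1) (1,2) (1,3) (1,4) (2,4) | (3,4) (3,3) (3,2) (2,2) (2,1) (1,1) (1,2) (1,3) (2,3) (2,4) | (3,4) (3,3) (3,2) (2,2) (2,1) (1,1) (1,2) (1,3) (1,4) (2,4).
That gives 3 routes.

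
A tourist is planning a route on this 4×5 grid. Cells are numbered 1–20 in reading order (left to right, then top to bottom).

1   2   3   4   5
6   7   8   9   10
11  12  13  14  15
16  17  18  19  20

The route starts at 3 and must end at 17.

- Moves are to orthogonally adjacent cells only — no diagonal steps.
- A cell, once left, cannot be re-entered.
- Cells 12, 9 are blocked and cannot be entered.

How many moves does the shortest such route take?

4

The Manhattan distance from 3 to 17 is |1−4| + |3−2| = 4, so at least 4 moves are needed.
A route of 4 moves achieves this: 3 → 8 → 13 → 18 → 17.
Since 4 matches the lower bound, it is optimal.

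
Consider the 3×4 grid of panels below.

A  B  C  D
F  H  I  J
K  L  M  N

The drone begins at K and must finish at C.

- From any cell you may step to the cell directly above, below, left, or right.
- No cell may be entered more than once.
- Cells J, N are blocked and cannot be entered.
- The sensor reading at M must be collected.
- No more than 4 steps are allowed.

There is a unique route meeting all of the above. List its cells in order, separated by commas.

K, L, M, I, C

The 4-move cap with required stops at M leaves no slack for detours.
Route from K: 2× right (reaching M), 2× up (reaching C) — 4 moves in all.
Check: all required cells visited; 4 ≤ 4 moves.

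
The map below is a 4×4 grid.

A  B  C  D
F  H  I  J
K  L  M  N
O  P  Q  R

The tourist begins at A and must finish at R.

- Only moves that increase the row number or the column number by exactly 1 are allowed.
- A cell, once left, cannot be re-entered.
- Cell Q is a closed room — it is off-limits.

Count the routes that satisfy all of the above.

10

A right/down-only route from A to R makes exactly 3 down-moves and 3 right-moves in some order.
With no other constraints that would be C(6,3) = 20 routes.
Subtract routes through each blocked cell (inclusion–exclusion for overlaps): − through Q: 10 → 10.
That gives 10 routes.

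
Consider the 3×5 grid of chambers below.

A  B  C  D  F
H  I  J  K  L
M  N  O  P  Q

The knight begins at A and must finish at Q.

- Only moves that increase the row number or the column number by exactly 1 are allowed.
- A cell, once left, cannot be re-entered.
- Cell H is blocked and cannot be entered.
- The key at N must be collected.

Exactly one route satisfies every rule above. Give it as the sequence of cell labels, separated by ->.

Moves only go right or down, so the column and row indices never decrease.
Route from A: right 1 to B, down 2 to N, right 3 to Q — 6 moves in all.
Check: all required cells visited.

A -> B -> I -> N -> O -> P -> Q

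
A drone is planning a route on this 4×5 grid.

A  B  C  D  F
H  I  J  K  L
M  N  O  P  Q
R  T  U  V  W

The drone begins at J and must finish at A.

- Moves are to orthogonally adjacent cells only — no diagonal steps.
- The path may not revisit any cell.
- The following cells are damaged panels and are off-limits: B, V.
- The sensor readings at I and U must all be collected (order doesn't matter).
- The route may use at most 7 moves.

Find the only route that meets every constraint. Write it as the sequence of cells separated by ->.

The 7-move cap with required stops at I, U leaves no slack for detours.
Route from J: down 2 to U, left 1 to T, up 2 to I, left 1 to H, up 1 to A — 7 moves in all.
Check: all required cells visited; 7 ≤ 7 moves.

J -> O -> U -> T -> N -> I -> H -> A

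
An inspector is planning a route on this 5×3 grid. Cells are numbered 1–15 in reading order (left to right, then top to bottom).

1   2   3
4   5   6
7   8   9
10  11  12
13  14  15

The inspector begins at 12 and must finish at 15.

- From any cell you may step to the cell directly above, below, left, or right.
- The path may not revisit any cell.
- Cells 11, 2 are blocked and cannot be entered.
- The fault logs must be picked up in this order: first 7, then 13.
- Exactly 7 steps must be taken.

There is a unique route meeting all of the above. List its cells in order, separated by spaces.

12 9 8 7 10 13 14 15

The waypoints must appear in the order 7, 13, with no cell reused.
Route from 12: up to 9, 2× left (reaching 7), 2× down (reaching 13), 2× right (reaching 15) — 7 moves in all.
Check: order respected (7 at step 3, 13 at step 5); 7 moves as required.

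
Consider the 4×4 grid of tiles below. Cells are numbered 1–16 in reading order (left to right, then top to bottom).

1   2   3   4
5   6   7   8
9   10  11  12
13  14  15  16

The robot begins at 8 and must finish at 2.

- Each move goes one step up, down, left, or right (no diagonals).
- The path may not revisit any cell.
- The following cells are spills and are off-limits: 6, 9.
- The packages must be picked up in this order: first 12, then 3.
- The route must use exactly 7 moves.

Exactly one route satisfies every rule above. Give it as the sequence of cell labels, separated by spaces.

The waypoints must appear in the order 12, 3, with no cell reused.
Route from 8: 2× down (reaching 16), left to 15, 3× up (reaching 3), left to 2 — 7 moves in all.
Check: order respected (12 at step 1, 3 at step 6); 7 moves as required.

8 12 16 15 11 7 3 2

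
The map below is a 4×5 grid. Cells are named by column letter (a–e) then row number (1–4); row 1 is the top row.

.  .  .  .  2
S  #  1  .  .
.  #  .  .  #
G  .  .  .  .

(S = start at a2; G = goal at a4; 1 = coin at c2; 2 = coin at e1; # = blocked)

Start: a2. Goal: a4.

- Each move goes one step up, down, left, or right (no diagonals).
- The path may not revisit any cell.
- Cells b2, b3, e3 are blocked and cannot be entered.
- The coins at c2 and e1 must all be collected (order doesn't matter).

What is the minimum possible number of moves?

12

Any route passes through c2 and e1 in some order between a2 and a4. Summing Manhattan distances along each leg and taking the cheapest ordering (a2 → c2 → e1 → a4) gives a lower bound of 2 + 3 + 7 = 12 moves.
A route of 12 moves achieves this: a2 → a1 → b1 → c1 → d1 → e1 → e2 → d2 → c2 → c3 → c4 → b4 → a4.
Since 12 matches the lower bound, it is optimal.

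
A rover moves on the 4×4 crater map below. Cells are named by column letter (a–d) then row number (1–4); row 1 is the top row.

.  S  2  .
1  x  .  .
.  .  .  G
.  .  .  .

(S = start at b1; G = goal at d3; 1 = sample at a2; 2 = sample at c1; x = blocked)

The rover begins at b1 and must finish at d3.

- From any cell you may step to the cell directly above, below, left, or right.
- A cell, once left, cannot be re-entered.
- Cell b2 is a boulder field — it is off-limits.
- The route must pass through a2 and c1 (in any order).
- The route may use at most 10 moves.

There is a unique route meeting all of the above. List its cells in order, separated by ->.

The budget equals the shortest possible length, so every move has to be on a shortest route through the required cells.
Route from b1: left to a1, 2× down (reaching a3), 2× right (reaching c3), 2× up (reaching c1), right to d1, 2× down (reaching d3) — 10 moves in all.
Check: all required cells visited; 10 ≤ 10 moves.

b1 -> a1 -> a2 -> a3 -> b3 -> c3 -> c2 -> c1 -> d1 -> d2 -> d3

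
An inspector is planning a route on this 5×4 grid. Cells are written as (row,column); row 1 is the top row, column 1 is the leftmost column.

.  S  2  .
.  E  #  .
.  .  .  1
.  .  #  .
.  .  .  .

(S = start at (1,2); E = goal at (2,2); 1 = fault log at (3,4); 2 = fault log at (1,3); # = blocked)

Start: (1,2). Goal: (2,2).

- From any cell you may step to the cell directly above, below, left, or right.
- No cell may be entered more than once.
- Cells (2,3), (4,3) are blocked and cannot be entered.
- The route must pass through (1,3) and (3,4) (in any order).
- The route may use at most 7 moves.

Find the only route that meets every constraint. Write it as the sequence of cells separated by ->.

(1,2) -> (1,3) -> (1,4) -> (2,4) -> (3,4) -> (3,3) -> (3,2) -> (2,2)

Any route must reach (1,3) and (3,4) and still end at (2,2) within 7 moves, so the order of the required stops is forced.
Route from (1,2): right 2 to (1,4), down 2 to (3,4), left 2 to (3,2), up 1 to (2,2) — 7 moves in all.
Check: all required cells visited; 7 ≤ 7 moves.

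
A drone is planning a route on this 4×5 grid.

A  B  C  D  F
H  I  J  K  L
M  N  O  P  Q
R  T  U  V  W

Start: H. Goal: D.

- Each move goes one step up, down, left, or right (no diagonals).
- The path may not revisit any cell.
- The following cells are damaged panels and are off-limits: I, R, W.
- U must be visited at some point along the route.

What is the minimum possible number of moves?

Any route passes through U somewhere between H and D. Summing Manhattan distances along the two legs (H → U → D) gives a lower bound of 4 + 4 = 8 moves.
A route of 8 moves achieves this: H → M → N → T → U → O → J → C → D.
Since 8 matches the lower bound, it is optimal.

8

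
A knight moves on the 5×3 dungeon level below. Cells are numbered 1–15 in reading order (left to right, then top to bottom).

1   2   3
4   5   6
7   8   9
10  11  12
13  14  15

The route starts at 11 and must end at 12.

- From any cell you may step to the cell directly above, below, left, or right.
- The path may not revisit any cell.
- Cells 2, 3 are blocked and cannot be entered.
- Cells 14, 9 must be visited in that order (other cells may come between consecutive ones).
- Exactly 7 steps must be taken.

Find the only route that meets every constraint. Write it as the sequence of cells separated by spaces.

The waypoints must appear in the order 14, 9, with no cell reused.
Route from 11: down 1 to 14, left 1 to 13, up 2 to 7, right 2 to 9, down 1 to 12 — 7 moves in all.
Check: order respected (14 at step 1, 9 at step 6); 7 moves as required.

11 14 13 10 7 8 9 12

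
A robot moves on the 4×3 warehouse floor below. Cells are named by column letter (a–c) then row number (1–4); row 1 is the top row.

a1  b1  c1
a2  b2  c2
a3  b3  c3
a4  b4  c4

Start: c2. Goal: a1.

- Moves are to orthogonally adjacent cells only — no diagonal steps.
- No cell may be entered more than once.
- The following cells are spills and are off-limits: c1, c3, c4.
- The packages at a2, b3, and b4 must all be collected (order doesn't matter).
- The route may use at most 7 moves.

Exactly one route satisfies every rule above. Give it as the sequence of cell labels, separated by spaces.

c2 b2 b3 b4 a4 a3 a2 a1

The 7-move cap with required stops at a2, b3, b4 leaves no slack for detours.
Route from c2: left to b2, 2× down (reaching b4), left to a4, 3× up (reaching a1) — 7 moves in all.
Check: all required cells visited; 7 ≤ 7 moves.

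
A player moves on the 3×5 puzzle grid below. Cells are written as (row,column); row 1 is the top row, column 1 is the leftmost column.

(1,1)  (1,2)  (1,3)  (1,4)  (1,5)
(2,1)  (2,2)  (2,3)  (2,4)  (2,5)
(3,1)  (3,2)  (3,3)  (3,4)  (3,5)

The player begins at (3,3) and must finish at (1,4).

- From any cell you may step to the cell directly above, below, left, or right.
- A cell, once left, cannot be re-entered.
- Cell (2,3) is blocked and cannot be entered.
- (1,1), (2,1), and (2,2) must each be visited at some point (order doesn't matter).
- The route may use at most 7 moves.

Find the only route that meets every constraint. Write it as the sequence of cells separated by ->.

The 7-move cap with required stops at (1,1), (2,1), (2,2) leaves no slack for detours.
Route from (3,3): left 1 to (3,2), up 1 to (2,2), left 1 to (2,1), up 1 to (1,1), right 3 to (1,4) — 7 moves in all.
Check: all required cells visited; 7 ≤ 7 moves.

(3,3) -> (3,2) -> (2,2) -> (2,1) -> (1,1) -> (1,2) -> (1,3) -> (1,4)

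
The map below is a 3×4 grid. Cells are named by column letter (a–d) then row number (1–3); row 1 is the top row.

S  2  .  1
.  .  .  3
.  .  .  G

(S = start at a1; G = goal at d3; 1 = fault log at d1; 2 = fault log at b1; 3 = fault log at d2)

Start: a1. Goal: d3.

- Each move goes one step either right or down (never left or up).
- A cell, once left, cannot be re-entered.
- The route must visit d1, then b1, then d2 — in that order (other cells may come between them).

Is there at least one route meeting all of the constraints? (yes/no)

b1 lies to the left of d1, so going from d1 to b1 would need a leftward move — but moves only go right/down, so d1 cannot be visited before b1.

no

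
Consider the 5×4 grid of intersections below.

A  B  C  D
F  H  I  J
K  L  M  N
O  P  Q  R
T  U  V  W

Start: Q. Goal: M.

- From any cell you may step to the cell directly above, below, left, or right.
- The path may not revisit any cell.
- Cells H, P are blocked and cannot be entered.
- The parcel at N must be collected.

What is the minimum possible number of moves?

3

Any route passes through N somewhere between Q and M. Summing Manhattan distances along the two legs (Q → N → M) gives a lower bound of 2 + 1 = 3 moves.
A route of 3 moves achieves this: Q → R → N → M.
Since 3 matches the lower bound, it is optimal.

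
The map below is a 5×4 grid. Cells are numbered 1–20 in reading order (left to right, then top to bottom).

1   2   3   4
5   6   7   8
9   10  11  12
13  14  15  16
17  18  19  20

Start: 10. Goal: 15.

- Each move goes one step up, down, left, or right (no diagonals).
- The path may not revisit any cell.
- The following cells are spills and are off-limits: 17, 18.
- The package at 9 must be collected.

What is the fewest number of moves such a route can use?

4

Any route passes through 9 somewhere between 10 and 15. Summing Manhattan distances along the two legs (10 → 9 → 15) gives a lower bound of 1 + 3 = 4 moves.
A route of 4 moves achieves this: 10 → 9 → 13 → 14 → 15.
Since 4 matches the lower bound, it is optimal.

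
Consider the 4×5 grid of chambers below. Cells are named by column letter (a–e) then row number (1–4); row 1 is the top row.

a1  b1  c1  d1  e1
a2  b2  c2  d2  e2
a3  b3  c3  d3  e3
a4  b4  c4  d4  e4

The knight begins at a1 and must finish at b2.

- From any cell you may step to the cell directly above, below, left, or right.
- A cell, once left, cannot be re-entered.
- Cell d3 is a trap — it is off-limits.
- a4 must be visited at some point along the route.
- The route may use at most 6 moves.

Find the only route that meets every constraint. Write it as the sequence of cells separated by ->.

The 6-move cap with required stops at a4 leaves no slack for detours.
Route from a1: 3× down (reaching a4), right to b4, 2× up (reaching b2) — 6 moves in all.
Check: all required cells visited; 6 ≤ 6 moves.

a1 -> a2 -> a3 -> a4 -> b4 -> b3 -> b2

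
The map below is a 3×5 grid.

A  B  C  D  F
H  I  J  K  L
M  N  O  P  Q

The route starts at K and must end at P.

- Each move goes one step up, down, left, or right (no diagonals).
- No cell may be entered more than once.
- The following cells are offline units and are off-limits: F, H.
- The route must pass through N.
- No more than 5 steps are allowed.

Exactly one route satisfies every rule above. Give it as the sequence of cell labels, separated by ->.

K -> J -> I -> N -> O -> P

The budget equals the shortest possible length, so every move has to be on a shortest route through the required cells.
Route from K: 2× left (reaching I), down to N, 2× right (reaching P) — 5 moves in all.
Check: all required cells visited; 5 ≤ 5 moves.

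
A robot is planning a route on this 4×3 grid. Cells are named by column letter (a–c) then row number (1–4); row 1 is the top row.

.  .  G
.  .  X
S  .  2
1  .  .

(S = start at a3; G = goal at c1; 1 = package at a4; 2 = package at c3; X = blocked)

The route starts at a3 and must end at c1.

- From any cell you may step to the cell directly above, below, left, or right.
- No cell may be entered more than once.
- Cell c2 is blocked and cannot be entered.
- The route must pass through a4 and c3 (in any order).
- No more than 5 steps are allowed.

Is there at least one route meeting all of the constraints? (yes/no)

Even ignoring the no-revisit rule, getting from a3 to c1, taking the cheapest ordering a3 → a4 → c3 → c1 needs at least 1 + 3 + 4 = 8 moves (fewest moves per leg, detouring around blocked cells), which exceeds the 5-move limit.

no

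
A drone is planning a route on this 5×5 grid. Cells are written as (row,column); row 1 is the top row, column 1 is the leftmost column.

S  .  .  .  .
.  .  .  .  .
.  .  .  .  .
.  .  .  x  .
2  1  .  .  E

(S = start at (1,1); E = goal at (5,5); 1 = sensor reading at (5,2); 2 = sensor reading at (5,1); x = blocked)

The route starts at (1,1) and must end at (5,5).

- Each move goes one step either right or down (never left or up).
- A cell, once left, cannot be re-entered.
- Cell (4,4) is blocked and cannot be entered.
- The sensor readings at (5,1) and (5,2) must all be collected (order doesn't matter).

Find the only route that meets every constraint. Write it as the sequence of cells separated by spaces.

(1,1) (2,1) (3,1) (4,1) (5,1) (5,2) (5,3) (5,4) (5,5)

Moves only go right or down, so the column and row indices never decrease.
Route from (1,1): 4× down (reaching (5,1)), 4× right (reaching (5,5)) — 8 moves in all.
Check: all required cells visited.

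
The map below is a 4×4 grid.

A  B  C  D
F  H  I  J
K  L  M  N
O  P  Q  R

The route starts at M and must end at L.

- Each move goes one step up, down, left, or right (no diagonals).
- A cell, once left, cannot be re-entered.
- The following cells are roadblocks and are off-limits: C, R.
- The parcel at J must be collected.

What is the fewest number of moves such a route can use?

5

Any route passes through J somewhere between M and L. Summing Manhattan distances along the two legs (M → J → L) gives a lower bound of 2 + 3 = 5 moves.
A route of 5 moves achieves this: M → N → J → I → H → L.
Since 5 matches the lower bound, it is optimal.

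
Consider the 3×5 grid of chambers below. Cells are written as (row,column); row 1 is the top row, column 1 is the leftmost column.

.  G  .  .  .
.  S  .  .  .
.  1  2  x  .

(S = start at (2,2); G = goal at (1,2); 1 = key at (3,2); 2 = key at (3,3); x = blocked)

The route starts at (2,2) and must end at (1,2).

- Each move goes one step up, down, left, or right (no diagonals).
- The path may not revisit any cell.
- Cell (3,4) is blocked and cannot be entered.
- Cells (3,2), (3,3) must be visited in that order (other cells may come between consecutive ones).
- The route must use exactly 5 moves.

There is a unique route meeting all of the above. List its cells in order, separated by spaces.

The waypoints must appear in the order (3,2), (3,3), with no cell reused.
Route from (2,2): down to (3,2), right to (3,3), 2× up (reaching (1,3)), left to (1,2) — 5 moves in all.
Check: order respected (1 at step 1, 2 at step 2); 5 moves as required.

(2,2) (3,2) (3,3) (2,3) (1,3) (1,2)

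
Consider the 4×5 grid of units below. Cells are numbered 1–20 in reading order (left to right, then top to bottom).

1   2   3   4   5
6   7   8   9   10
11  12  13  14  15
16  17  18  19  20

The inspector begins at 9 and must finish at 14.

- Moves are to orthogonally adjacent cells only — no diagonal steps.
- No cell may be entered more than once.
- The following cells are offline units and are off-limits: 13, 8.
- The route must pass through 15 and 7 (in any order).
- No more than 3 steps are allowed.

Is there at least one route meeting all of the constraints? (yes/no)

Even ignoring the no-revisit rule, getting from 9 to 14, taking the cheapest ordering 9 → 7 → 15 → 14 needs at least 4 + 6 + 1 = 11 moves (fewest moves per leg, detouring around blocked cells), which exceeds the 3-move limit.

no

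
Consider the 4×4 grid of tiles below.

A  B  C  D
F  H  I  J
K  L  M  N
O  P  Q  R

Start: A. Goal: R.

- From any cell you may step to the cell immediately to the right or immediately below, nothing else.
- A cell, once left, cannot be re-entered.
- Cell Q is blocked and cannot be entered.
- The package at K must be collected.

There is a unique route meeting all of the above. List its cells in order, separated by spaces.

Moves only go right or down, so the column and row indices never decrease.
Route from A: down 2 to K, right 3 to N, down 1 to R — 6 moves in all.
Check: all required cells visited.

A F K L M N R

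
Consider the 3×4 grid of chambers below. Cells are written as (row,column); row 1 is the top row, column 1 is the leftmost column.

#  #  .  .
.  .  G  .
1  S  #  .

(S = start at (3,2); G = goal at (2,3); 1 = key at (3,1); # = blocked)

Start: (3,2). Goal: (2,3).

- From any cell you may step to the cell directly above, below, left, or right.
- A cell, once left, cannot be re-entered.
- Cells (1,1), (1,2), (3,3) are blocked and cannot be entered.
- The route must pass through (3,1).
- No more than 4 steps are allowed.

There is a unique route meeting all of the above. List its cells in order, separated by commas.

(3,2), (3,1), (2,1), (2,2), (2,3)

The budget equals the shortest possible length, so every move has to be on a shortest route through the required cells.
Route from (3,2): left 1 to (3,1), up 1 to (2,1), right 2 to (2,3) — 4 moves in all.
Check: all required cells visited; 4 ≤ 4 moves.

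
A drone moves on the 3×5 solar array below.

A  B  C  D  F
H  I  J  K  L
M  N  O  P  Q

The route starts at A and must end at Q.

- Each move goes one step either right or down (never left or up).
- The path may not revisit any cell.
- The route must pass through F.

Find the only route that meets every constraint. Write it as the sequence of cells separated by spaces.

Moves only go right or down, so the column and row indices never decrease.
Route from A: right 4 to F, down 2 to Q — 6 moves in all.
Check: all required cells visited.

A B C D F L Q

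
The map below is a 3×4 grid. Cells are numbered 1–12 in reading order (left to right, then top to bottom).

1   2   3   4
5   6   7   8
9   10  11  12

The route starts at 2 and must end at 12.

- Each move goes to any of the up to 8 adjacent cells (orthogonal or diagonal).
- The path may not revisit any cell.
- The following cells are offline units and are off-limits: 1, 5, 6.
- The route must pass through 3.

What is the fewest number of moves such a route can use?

3

Any route passes through 3 somewhere between 2 and 12. Summing Chebyshev distances along the two legs (2 → 3 → 12) gives a lower bound of 1 + 2 = 3 moves.
A route of 3 moves achieves this: 2 → 3 → 7 → 12.
Since 3 matches the lower bound, it is optimal.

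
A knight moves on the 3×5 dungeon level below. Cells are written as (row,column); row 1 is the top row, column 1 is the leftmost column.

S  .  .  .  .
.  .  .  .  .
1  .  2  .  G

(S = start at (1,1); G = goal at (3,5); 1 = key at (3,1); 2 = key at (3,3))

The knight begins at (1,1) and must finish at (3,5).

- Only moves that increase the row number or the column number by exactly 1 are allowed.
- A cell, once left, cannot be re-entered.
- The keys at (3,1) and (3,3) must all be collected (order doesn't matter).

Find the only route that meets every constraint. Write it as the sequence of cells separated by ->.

Moves only go right or down, so the column and row indices never decrease.
Route from (1,1): 2× down (reaching (3,1)), 4× right (reaching (3,5)) — 6 moves in all.
Check: all required cells visited.

(1,1) -> (2,1) -> (3,1) -> (3,2) -> (3,3) -> (3,4) -> (3,5)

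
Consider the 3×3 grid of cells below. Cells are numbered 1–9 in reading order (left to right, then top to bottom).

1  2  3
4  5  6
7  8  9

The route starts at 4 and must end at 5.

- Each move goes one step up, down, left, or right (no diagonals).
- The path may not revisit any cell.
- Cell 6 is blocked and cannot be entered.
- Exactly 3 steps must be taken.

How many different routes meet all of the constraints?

2

Need simple routes of exactly 3 moves from 4 to 5 (Manhattan distance 1, so 1 moves are spent on a detour and 1 undoing it).
Enumerating: 4 1 2 5 | 4 7 8 5.
That gives 2 routes.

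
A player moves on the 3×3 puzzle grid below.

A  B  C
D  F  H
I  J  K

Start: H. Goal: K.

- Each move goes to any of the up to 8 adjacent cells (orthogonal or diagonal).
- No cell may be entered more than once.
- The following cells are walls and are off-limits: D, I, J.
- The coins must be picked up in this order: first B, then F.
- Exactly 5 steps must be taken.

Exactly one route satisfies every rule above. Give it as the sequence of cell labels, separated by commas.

H, C, B, A, F, K

The waypoints must appear in the order B, F, with no cell reused.
Route from H: up 1 to C, left 2 to A, down-right 2 to K — 5 moves in all.
Check: order respected (B at step 2, F at step 4); 5 moves as required.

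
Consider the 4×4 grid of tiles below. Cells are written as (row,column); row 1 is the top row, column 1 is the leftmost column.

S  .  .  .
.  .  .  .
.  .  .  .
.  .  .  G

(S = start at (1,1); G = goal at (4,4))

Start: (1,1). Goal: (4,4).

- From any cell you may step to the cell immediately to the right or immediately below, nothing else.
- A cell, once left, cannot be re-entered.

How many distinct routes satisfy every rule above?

A right/down-only route from (1,1) to (4,4) makes exactly 3 down-moves and 3 right-moves in some order.
With no other constraints that would be C(6,3) = 20 routes.
That gives 20 routes.

20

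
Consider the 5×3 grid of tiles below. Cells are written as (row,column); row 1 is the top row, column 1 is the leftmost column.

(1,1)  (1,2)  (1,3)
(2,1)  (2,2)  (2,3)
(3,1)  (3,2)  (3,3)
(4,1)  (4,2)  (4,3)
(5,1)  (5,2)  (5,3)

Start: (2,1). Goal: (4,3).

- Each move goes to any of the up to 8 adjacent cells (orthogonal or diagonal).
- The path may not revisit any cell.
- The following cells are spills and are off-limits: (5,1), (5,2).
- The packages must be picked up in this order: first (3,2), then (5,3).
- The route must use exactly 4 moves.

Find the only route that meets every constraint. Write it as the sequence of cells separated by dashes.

(2,1) - (3,2) - (4,2) - (5,3) - (4,3)

The waypoints must appear in the order (3,2), (5,3), with no cell reused.
Route from (2,1): down-right to (3,2), down to (4,2), down-right to (5,3), up to (4,3) — 4 moves in all.
Check: order respected ((3,2) at step 1, (5,3) at step 3); 4 moves as required.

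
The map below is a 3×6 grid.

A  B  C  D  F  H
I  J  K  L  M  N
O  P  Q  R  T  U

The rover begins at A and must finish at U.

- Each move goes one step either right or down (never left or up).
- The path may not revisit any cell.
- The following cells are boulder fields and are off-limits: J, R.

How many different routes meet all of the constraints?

7

A right/down-only route from A to U makes exactly 2 down-moves and 5 right-moves in some order.
With no other constraints that would be C(7,2) = 21 routes.
Subtract routes through each blocked cell (inclusion–exclusion for overlaps): − through J: 10 − through R: 10 + through J&R: 6 → 7.
That gives 7 routes.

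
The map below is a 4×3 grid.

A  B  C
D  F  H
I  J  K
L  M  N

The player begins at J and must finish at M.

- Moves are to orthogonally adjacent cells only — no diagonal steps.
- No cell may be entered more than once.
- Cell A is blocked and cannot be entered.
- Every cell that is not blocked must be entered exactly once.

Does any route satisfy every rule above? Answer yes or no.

no

Colour the cells like a checkerboard: each orthogonal step flips colour, so a Hamiltonian route alternates colours. Here there are 5 cells of one colour and 6 of the other, with start on the opposite colour to the goal — the counts and endpoints can't be arranged into an alternating sequence of length 11, so no Hamiltonian route exists.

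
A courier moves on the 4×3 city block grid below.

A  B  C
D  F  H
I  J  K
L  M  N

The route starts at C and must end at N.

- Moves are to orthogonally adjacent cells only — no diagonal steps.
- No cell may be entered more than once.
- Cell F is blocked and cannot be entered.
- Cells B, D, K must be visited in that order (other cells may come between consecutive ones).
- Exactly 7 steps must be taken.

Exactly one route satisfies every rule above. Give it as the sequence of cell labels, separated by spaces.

C B A D I J K N

The waypoints must appear in the order B, D, K, with no cell reused.
Route from C: 2× left (reaching A), 2× down (reaching I), 2× right (reaching K), down to N — 7 moves in all.
Check: order respected (B at step 1, D at step 3, K at step 6); 7 moves as required.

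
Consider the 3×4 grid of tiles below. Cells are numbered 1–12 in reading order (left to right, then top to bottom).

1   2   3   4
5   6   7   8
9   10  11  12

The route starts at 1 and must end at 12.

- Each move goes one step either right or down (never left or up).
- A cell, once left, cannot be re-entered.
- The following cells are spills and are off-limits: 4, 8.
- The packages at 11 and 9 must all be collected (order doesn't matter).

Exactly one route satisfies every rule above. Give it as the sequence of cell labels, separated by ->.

Moves only go right or down, so the column and row indices never decrease.
Route from 1: down 2 to 9, right 3 to 12 — 5 moves in all.
Check: all required cells visited.

1 -> 5 -> 9 -> 10 -> 11 -> 12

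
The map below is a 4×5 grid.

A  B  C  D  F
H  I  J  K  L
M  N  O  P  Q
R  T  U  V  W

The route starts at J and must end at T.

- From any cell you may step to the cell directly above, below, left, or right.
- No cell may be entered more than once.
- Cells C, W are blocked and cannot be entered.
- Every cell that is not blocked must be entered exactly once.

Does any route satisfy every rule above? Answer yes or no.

One route that works: J → K → D → F → L → Q → P → V → U → O → N → I → B → A → H → M → R → T.

yes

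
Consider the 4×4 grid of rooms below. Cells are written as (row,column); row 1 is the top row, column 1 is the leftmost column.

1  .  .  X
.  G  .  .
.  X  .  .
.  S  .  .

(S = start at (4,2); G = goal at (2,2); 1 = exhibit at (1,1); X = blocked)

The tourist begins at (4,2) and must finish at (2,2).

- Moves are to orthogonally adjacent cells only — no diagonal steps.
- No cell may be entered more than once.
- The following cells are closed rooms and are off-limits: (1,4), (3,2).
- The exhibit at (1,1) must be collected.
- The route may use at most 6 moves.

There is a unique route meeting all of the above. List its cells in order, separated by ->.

The 6-move cap with required stops at (1,1) leaves no slack for detours.
Route from (4,2): left to (4,1), 3× up (reaching (1,1)), right to (1,2), down to (2,2) — 6 moves in all.
Check: all required cells visited; 6 ≤ 6 moves.

(4,2) -> (4,1) -> (3,1) -> (2,1) -> (1,1) -> (1,2) -> (2,2)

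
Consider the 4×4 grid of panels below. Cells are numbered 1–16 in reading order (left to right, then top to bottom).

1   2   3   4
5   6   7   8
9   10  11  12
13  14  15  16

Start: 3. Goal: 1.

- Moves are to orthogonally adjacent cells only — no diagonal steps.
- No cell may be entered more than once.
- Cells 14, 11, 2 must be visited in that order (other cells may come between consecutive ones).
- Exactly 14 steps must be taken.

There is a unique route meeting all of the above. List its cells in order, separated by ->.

3 -> 4 -> 8 -> 12 -> 16 -> 15 -> 14 -> 13 -> 9 -> 10 -> 11 -> 7 -> 6 -> 2 -> 1

The waypoints must appear in the order 14, 11, 2, with no cell reused.
Route from 3: right to 4, 3× down (reaching 16), 3× left (reaching 13), up to 9, 2× right (reaching 11), up to 7, left to 6, up to 2, left to 1 — 14 moves in all.
Check: order respected (14 at step 6, 11 at step 10, 2 at step 13); 14 moves as required.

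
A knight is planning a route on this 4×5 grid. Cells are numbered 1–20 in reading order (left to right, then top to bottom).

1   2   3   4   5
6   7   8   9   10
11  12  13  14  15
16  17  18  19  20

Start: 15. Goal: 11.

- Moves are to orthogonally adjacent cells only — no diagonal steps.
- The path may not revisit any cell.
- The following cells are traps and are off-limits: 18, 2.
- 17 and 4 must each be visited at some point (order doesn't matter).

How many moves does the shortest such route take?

10

Any route passes through 17 and 4 in some order between 15 and 11. Summing Manhattan distances along each leg and taking the cheapest ordering (15 → 4 → 17 → 11) gives a lower bound of 3 + 5 + 2 = 10 moves.
A route of 10 moves achieves this: 15 → 10 → 5 → 4 → 9 → 14 → 13 → 12 → 17 → 16 → 11.
Since 10 matches the lower bound, it is optimal.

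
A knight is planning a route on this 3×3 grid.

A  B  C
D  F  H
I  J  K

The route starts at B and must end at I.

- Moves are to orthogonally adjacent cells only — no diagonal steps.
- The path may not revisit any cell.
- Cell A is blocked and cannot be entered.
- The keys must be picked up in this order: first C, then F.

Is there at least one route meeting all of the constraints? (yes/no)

yes

One route that works: B → C → H → F → J → I.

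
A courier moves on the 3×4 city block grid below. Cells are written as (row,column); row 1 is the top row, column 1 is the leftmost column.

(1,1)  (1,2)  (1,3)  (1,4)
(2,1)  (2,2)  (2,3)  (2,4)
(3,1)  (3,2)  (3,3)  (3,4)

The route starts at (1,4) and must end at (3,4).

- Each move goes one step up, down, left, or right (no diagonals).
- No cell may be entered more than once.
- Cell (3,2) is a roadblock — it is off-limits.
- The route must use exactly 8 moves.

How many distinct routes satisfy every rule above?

Need simple routes of exactly 8 moves from (1,4) to (3,4) (Manhattan distance 2, so 3 moves are spent on a detour and 3 undoing it).
Enumerating: (1,4) (1,3) (1,2) (1,1) (2,1) (2,2) (2,3) (3,3) (3,4) | (1,4) (1,3) (1,2) (1,1) (2,1) (2,2) (2,3) (2,4) (3,4).
That gives 2 routes.

2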